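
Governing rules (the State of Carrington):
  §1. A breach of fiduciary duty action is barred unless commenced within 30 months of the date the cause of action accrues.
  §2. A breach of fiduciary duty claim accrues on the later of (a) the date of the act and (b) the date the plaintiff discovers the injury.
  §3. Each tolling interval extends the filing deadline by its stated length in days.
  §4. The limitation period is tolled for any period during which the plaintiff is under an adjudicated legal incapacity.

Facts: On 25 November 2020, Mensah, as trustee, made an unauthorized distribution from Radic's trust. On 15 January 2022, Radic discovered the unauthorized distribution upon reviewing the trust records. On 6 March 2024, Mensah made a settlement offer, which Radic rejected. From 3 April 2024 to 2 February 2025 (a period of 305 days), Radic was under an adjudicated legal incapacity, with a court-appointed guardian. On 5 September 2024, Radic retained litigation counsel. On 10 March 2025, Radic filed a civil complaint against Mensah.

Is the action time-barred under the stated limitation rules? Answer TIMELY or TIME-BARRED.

TIMELY

Taking the later of the act (25 November 2020) and discovery (15 January 2022), the claim accrued on 15 January 2022.
30 months from 15 January 2022 is 15 July 2024.
The plaintiff's legal incapacity from 3 April 2024 to 2 February 2025 tolled the period for 305 days, extending the deadline to 16 May 2025.
Nothing else in the chronology tolls or restarts the period.
Radic filed on 10 March 2025, before the 16 May 2025 deadline, so the action is timely.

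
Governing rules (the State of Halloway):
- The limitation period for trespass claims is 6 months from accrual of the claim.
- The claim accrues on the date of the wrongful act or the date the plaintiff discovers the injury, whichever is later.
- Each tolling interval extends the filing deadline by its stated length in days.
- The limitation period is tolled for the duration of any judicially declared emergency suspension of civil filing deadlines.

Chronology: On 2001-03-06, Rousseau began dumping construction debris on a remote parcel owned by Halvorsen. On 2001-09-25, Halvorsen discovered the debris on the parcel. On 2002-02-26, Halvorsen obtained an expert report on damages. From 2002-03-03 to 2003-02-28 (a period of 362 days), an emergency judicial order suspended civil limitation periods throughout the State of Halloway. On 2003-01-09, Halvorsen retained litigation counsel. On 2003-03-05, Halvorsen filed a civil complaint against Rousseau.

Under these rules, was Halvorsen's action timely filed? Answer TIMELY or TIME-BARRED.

Taking the later of the act (2001-03-06) and discovery (2001-09-25), the claim accrued on 2001-09-25.
Adding the 6 months base period to 2001-09-25 gives a deadline of 2002-03-25, before any tolling.
Because the emergency suspension of filing deadlines ran from 2002-03-03 to 2003-02-28, the deadline is extended by 362 days to 2003-03-22.
Nothing else in the chronology tolls or restarts the period.
Filing on 2003-03-05 beat the 2003-03-22 deadline — the action is timely.

TIMELY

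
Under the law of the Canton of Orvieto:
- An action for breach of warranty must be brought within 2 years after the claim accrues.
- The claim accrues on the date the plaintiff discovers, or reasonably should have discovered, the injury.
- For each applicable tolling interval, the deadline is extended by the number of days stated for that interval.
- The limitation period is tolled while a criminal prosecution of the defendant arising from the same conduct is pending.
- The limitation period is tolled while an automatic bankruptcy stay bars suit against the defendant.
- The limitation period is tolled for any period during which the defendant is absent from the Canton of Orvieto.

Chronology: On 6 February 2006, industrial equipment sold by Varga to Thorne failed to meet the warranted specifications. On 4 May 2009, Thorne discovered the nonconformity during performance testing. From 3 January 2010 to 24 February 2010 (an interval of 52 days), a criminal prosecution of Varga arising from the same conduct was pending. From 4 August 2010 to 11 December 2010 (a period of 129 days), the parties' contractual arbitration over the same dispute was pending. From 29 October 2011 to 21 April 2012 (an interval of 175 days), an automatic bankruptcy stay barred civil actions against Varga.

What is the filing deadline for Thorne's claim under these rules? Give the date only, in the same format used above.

Under the discovery rule, the claim accrued on 4 May 2009, when Thorne discovered the injury — not on the 6 February 2006 date of the underlying act.
2 years from 4 May 2009 is 4 May 2011.
The period was tolled for 52 days by the pending criminal prosecution (3 January 2010 to 24 February 2010), pushing the deadline to 25 June 2011.
The automatic bankruptcy stay from 29 October 2011 to 21 April 2012 began after the period had already run on 25 June 2011, so it has no tolling effect.
The pending related arbitration from 4 August 2010 to 11 December 2010 does not toll the period, because no stated rule makes a pending arbitration a tolling event.

25 June 2011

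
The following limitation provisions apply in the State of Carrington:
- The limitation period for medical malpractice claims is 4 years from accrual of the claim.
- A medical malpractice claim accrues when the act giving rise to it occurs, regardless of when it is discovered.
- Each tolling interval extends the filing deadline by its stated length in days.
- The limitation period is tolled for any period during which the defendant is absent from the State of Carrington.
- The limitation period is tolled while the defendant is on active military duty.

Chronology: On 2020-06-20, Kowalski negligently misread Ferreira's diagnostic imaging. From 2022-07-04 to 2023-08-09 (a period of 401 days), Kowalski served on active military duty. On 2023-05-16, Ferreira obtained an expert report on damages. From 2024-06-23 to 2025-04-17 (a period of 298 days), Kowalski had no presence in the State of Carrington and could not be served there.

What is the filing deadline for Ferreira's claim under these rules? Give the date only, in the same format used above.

The claim accrued on 2020-06-20, when the wrongful act occurred.
The untolled deadline — 4 years after 2020-06-20 — is 2024-06-20.
The period was tolled for 401 days by the defendant's active military service (2022-07-04 to 2023-08-09), pushing the deadline to 2025-07-26.
Because the defendant's absence from the jurisdiction ran from 2024-06-23 to 2025-04-17, the deadline is extended by 298 days to 2026-05-20.
The other events in the timeline have no effect on the limitation period under the stated rules.

2026-05-20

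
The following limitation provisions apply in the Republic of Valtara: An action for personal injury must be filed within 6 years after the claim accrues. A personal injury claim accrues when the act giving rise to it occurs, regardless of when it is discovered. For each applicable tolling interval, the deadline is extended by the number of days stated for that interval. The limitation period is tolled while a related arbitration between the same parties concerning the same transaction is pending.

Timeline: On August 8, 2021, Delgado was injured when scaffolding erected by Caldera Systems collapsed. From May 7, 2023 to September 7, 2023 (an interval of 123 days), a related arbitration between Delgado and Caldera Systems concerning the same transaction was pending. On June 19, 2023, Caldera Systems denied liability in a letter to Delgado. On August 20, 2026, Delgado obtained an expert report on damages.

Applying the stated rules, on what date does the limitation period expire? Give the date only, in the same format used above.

December 9, 2027

The claim accrued on August 8, 2021, the date of the act.
Adding the 6 years base period to August 8, 2021 gives a deadline of August 8, 2027, before any tolling.
Because the pending related arbitration ran from May 7, 2023 to September 7, 2023, the deadline is extended by 123 days to December 9, 2027.
The other events in the timeline have no effect on the limitation period under the stated rules.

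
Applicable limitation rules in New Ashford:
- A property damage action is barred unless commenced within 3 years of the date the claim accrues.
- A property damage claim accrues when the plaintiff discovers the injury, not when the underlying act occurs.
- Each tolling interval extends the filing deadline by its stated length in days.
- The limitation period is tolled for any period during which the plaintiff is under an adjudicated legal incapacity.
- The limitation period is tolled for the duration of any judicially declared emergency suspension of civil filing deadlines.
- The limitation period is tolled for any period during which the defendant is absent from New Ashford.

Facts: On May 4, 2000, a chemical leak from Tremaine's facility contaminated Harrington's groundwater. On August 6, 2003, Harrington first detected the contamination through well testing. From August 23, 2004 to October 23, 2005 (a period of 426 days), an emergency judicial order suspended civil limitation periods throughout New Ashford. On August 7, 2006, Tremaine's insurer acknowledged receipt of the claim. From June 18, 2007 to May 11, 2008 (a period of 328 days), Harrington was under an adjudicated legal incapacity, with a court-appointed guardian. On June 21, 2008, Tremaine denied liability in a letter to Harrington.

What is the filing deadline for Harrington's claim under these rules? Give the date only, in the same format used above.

Under the discovery rule, the claim accrued on August 6, 2003, when Harrington discovered the injury — not on the May 4, 2000 date of the underlying act.
Adding the 3 years base period to August 6, 2003 gives a deadline of August 6, 2006, before any tolling.
Because the emergency suspension of filing deadlines ran from August 23, 2004 to October 23, 2005, the deadline is extended by 426 days to October 6, 2007.
Because the plaintiff's legal incapacity ran from June 18, 2007 to May 11, 2008, the deadline is extended by 328 days to August 29, 2008.
Nothing else in the chronology tolls or restarts the period.

August 29, 2008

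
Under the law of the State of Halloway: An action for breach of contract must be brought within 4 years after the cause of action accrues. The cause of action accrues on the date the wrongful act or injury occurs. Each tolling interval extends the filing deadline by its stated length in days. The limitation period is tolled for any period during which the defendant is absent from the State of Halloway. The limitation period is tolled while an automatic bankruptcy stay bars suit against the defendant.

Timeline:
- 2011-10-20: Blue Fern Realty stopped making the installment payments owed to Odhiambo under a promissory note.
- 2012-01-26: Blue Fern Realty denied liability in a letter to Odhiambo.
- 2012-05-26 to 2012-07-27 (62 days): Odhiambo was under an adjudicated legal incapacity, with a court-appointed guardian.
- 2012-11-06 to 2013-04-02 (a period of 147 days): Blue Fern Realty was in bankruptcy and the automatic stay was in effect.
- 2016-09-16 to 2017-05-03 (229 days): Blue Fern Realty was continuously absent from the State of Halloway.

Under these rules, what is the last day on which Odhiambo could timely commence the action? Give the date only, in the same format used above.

The cause of action accrued on 2011-10-20, the date of the act.
The untolled deadline — 4 years after 2011-10-20 — is 2015-10-20.
Because the automatic bankruptcy stay ran from 2012-11-06 to 2013-04-02, the deadline is extended by 147 days to 2016-03-15.
The defendant's absence from the jurisdiction starting 2016-09-16 came too late — the period had run on 2016-03-15 — and so does not extend the deadline.
No stated provision tolls the period for the plaintiff's incapacity, so the interval from 2012-05-26 to 2012-07-27 has no effect on the deadline.
Nothing else in the chronology tolls or restarts the period.

2016-03-15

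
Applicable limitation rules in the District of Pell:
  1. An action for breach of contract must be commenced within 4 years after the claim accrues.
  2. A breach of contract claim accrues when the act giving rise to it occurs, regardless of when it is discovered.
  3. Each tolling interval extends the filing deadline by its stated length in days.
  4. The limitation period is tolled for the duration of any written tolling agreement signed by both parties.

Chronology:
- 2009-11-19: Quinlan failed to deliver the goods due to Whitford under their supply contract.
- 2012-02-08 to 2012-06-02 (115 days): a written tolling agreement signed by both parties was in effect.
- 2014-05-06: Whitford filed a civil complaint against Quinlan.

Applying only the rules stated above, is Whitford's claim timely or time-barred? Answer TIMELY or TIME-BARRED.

TIME-BARRED

The limitation period began to run on 2009-11-19.
The untolled deadline — 4 years after 2009-11-19 — is 2013-11-19.
The written tolling agreement from 2012-02-08 to 2012-06-02 tolled the period for 115 days, extending the deadline to 2014-03-14.
Filing on 2014-05-06 missed the 2014-03-14 deadline — the action is time-barred.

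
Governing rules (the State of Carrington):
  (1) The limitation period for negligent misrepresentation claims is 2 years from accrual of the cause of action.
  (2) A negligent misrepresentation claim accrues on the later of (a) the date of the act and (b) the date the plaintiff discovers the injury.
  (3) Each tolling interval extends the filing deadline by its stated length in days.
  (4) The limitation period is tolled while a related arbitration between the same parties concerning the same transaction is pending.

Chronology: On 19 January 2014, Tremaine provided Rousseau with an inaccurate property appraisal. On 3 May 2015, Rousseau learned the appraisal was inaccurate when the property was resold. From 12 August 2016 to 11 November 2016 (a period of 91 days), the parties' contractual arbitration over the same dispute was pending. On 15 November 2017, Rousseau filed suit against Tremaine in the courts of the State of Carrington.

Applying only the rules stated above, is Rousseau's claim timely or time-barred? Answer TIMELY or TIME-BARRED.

TIME-BARRED

The claim accrued on 3 May 2015 — the later of the 19 January 2014 act and the 3 May 2015 discovery.
The untolled deadline — 2 years after 3 May 2015 — is 3 May 2017.
The pending related arbitration from 12 August 2016 to 11 November 2016 tolled the period for 91 days, extending the deadline to 2 August 2017.
Rousseau filed on 15 November 2017, after the 2 August 2017 deadline, so the action is time-barred.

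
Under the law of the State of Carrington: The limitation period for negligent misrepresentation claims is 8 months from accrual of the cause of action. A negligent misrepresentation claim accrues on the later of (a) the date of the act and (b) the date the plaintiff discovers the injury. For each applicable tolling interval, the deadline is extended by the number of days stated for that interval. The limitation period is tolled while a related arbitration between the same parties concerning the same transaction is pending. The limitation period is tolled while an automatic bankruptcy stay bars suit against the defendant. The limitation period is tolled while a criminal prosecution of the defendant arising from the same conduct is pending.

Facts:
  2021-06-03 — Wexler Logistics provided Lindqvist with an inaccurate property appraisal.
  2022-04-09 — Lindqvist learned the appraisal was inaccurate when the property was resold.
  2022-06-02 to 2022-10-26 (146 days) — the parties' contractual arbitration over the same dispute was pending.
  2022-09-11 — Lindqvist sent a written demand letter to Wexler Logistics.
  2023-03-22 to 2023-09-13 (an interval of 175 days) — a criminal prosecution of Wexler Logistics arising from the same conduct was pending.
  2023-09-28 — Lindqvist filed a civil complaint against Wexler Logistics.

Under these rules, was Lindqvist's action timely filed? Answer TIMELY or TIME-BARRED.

Because discovery on 2022-04-09 post-dates the 2021-06-03 act, accrual under the later-of rule falls on 2022-04-09.
Adding the 8 months base period to 2022-04-09 gives a deadline of 2022-12-09, before any tolling.
Because the pending related arbitration ran from 2022-06-02 to 2022-10-26, the deadline is extended by 146 days to 2023-05-04.
The period was tolled for 175 days by the pending criminal prosecution (2023-03-22 to 2023-09-13), pushing the deadline to 2023-10-26.
Nothing else in the chronology tolls or restarts the period.
Filing on 2023-09-28 beat the 2023-10-26 deadline — the action is timely.

TIMELY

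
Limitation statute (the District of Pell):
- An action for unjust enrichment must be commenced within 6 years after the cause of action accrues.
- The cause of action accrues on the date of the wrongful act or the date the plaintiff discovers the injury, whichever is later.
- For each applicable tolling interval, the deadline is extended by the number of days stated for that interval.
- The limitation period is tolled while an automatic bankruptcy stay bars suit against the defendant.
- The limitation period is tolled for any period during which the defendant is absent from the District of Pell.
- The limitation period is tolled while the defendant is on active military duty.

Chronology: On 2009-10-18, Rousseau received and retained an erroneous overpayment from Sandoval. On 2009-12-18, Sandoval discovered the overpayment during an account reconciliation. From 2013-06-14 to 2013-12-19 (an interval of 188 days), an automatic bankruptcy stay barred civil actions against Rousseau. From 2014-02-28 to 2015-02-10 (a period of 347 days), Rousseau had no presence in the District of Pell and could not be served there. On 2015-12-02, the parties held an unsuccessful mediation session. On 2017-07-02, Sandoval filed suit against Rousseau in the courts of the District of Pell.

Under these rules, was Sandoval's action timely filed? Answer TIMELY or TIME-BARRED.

TIME-BARRED

The claim accrued on 2009-12-18 — the later of the 2009-10-18 act and the 2009-12-18 discovery.
The untolled deadline — 6 years after 2009-12-18 — is 2015-12-18.
The automatic bankruptcy stay from 2013-06-14 to 2013-12-19 tolled the period for 188 days, extending the deadline to 2016-06-23.
The defendant's absence from the jurisdiction from 2014-02-28 to 2015-02-10 tolled the period for 347 days, extending the deadline to 2017-06-05.
Nothing else in the chronology tolls or restarts the period.
The 2017-07-02 filing falls after the 2017-06-05 deadline; the claim is time-barred.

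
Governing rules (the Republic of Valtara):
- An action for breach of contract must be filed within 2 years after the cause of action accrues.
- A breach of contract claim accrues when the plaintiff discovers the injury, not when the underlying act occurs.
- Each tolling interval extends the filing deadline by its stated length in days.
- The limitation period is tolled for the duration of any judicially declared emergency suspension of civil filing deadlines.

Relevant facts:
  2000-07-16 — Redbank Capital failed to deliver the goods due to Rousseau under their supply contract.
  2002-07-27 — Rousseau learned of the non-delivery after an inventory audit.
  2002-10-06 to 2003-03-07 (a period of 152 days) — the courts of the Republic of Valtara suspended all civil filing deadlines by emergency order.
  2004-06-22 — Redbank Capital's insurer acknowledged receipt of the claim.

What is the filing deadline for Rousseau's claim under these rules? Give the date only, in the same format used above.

Accrual is tied to discovery, so the period began on 2002-07-27 rather than on 2000-07-16 when the act occurred.
2 years from 2002-07-27 is 2004-07-27.
The emergency suspension of filing deadlines from 2002-10-06 to 2003-03-07 tolled the period for 152 days, extending the deadline to 2004-12-26.
None of the other events listed affects the running of the period under the stated rules.

2004-12-26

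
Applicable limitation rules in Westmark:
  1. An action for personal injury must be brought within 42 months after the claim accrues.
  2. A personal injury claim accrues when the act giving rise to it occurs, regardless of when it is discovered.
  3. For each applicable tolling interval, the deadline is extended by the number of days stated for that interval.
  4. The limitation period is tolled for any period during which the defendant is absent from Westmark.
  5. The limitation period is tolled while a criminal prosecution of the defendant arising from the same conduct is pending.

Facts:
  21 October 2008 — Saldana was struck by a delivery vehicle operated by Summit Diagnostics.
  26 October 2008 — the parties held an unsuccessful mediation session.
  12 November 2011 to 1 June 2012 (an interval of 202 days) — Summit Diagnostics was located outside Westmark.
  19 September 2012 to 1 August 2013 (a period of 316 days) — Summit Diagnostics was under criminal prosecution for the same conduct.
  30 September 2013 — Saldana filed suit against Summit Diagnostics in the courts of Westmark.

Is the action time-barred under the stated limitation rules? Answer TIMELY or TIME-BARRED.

TIME-BARRED

The claim accrued on 21 October 2008, when the wrongful act occurred.
42 months from 21 October 2008 is 21 April 2012.
Because the defendant's absence from the jurisdiction ran from 12 November 2011 to 1 June 2012, the deadline is extended by 202 days to 9 November 2012.
The pending criminal prosecution from 19 September 2012 to 1 August 2013 tolled the period for 316 days, extending the deadline to 21 September 2013.
The other events in the timeline have no effect on the limitation period under the stated rules.
Filing on 30 September 2013 missed the 21 September 2013 deadline — the action is time-barred.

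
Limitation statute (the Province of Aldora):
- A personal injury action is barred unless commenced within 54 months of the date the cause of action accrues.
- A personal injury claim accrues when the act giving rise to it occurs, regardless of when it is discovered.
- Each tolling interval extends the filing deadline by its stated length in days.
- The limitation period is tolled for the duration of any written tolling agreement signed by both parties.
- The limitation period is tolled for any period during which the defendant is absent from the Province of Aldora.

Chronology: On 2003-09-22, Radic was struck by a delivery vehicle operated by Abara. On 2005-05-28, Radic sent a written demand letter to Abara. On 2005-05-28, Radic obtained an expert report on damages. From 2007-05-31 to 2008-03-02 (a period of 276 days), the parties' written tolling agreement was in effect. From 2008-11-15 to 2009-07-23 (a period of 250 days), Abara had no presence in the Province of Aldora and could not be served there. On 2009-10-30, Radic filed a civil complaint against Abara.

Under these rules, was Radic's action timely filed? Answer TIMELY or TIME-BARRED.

TIME-BARRED

The claim accrued on 2003-09-22, when the wrongful act occurred.
54 months from 2003-09-22 is 2008-03-22.
The written tolling agreement from 2007-05-31 to 2008-03-02 tolled the period for 276 days, extending the deadline to 2008-12-23.
The period was tolled for 250 days by the defendant's absence from the jurisdiction (2008-11-15 to 2009-07-23), pushing the deadline to 2009-08-30.
None of the other events listed affects the running of the period under the stated rules.
The 2009-10-30 filing falls after the 2009-08-30 deadline; the claim is time-barred.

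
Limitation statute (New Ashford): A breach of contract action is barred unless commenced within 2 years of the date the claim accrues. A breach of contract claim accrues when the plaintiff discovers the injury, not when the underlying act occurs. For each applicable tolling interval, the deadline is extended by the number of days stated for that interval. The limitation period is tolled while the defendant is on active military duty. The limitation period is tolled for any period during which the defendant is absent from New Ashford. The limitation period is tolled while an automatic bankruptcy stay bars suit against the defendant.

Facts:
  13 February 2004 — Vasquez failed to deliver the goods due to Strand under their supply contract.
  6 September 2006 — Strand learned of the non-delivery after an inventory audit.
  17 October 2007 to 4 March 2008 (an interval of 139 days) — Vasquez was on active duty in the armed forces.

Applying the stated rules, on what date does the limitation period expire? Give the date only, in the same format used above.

23 January 2009

Under the discovery rule, the claim accrued on 6 September 2006, when Strand discovered the injury — not on the 13 February 2004 date of the underlying act.
The untolled deadline — 2 years after 6 September 2006 — is 6 September 2008.
The period was tolled for 139 days by the defendant's active military service (17 October 2007 to 4 March 2008), pushing the deadline to 23 January 2009.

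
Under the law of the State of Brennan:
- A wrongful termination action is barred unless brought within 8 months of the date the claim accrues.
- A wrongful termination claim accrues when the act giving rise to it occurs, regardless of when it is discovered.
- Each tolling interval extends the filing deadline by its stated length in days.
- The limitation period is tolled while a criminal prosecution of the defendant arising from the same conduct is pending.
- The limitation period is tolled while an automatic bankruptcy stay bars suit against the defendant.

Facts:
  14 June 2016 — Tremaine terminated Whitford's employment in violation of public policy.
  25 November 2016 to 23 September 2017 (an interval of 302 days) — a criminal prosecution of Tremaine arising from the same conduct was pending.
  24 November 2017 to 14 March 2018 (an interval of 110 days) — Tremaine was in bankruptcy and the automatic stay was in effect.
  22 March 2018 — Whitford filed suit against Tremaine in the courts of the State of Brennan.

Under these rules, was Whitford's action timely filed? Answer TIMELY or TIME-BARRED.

The claim accrued on 14 June 2016, the date of the act.
The untolled deadline — 8 months after 14 June 2016 — is 14 February 2017.
The pending criminal prosecution from 25 November 2016 to 23 September 2017 tolled the period for 302 days, extending the deadline to 13 December 2017.
The period was tolled for 110 days by the automatic bankruptcy stay (24 November 2017 to 14 March 2018), pushing the deadline to 2 April 2018.
The 22 March 2018 filing precedes the 2 April 2018 deadline; the claim is timely.

TIMELY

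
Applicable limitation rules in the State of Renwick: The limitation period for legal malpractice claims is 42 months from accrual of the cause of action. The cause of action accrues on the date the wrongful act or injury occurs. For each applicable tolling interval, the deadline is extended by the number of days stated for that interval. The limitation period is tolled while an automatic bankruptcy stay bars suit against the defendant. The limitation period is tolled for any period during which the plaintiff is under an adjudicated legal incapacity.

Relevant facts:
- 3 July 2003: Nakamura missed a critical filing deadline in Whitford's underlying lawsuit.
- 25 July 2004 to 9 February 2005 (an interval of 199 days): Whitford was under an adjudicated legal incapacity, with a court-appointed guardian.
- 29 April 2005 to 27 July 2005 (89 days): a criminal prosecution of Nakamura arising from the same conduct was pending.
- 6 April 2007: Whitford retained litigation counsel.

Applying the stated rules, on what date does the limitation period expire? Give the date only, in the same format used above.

21 July 2007

The limitation period began to run on 3 July 2003.
The untolled deadline — 42 months after 3 July 2003 — is 3 January 2007.
The period was tolled for 199 days by the plaintiff's legal incapacity (25 July 2004 to 9 February 2005), pushing the deadline to 21 July 2007.
The pending criminal prosecution from 29 April 2005 to 27 July 2005 does not toll the period, because no stated rule makes a criminal prosecution a tolling event.
The other events in the timeline have no effect on the limitation period under the stated rules.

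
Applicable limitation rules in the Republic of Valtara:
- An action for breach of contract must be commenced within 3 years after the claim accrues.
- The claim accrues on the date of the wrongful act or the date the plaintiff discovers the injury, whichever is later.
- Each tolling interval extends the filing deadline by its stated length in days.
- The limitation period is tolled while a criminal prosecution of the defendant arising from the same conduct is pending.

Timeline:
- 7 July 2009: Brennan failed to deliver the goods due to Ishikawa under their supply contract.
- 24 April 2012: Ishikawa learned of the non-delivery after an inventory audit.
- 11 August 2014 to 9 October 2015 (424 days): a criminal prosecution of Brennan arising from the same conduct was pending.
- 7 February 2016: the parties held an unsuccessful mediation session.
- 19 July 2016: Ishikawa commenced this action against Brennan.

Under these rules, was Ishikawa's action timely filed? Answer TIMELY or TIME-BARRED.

TIME-BARRED

The claim accrued on 24 April 2012 — the later of the 7 July 2009 act and the 24 April 2012 discovery.
Adding the 3 years base period to 24 April 2012 gives a deadline of 24 April 2015, before any tolling.
The pending criminal prosecution from 11 August 2014 to 9 October 2015 tolled the period for 424 days, extending the deadline to 21 June 2016.
The other events in the timeline have no effect on the limitation period under the stated rules.
Filing on 19 July 2016 missed the 21 June 2016 deadline — the action is time-barred.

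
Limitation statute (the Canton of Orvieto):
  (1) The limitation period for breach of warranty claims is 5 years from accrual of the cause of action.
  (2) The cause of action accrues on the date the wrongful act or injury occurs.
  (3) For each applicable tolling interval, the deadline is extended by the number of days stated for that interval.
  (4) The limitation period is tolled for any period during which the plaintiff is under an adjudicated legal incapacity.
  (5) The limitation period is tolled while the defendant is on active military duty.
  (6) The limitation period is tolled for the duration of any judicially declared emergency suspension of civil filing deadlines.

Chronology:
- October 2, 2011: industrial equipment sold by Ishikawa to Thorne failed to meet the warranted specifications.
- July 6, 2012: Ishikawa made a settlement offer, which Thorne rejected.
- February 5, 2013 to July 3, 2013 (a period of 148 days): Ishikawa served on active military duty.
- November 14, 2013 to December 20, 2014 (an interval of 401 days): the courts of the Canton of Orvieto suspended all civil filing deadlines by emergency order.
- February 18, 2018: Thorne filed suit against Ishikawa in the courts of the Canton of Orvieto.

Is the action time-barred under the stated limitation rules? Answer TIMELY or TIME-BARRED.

The cause of action accrued on October 2, 2011, the date of the act.
The untolled deadline — 5 years after October 2, 2011 — is October 2, 2016.
The defendant's active military service from February 5, 2013 to July 3, 2013 tolled the period for 148 days, extending the deadline to February 27, 2017.
Because the emergency suspension of filing deadlines ran from November 14, 2013 to December 20, 2014, the deadline is extended by 401 days to April 4, 2018.
Nothing else in the chronology tolls or restarts the period.
The February 18, 2018 filing precedes the April 4, 2018 deadline; the claim is timely.

TIMELY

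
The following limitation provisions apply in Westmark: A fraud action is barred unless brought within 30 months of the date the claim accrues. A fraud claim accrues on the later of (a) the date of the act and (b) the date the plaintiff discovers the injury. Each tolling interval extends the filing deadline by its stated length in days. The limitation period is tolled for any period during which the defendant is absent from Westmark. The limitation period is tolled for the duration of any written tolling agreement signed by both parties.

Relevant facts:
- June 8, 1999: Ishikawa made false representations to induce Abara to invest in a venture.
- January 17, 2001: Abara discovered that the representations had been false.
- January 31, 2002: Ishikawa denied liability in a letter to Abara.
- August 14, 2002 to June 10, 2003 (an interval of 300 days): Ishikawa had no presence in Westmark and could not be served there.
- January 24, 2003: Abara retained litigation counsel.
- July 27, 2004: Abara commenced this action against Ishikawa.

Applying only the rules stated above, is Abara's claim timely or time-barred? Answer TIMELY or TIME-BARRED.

TIME-BARRED

Taking the later of the act (June 8, 1999) and discovery (January 17, 2001), the claim accrued on January 17, 2001.
The untolled deadline — 30 months after January 17, 2001 — is July 17, 2003.
The period was tolled for 300 days by the defendant's absence from the jurisdiction (August 14, 2002 to June 10, 2003), pushing the deadline to May 12, 2004.
Nothing else in the chronology tolls or restarts the period.
The July 27, 2004 filing falls after the May 12, 2004 deadline; the claim is time-barred.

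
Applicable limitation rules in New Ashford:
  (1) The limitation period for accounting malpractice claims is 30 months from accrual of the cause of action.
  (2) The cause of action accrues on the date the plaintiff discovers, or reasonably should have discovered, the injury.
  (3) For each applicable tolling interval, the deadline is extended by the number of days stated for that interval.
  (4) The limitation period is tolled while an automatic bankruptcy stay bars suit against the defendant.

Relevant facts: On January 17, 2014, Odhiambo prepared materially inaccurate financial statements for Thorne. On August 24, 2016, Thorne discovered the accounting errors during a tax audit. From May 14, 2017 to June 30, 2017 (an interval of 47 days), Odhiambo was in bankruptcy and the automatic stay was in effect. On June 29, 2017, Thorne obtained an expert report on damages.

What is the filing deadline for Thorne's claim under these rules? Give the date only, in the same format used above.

April 12, 2019

Accrual is tied to discovery, so the period began on August 24, 2016 rather than on January 17, 2014 when the act occurred.
The untolled deadline — 30 months after August 24, 2016 — is February 24, 2019.
The automatic bankruptcy stay from May 14, 2017 to June 30, 2017 tolled the period for 47 days, extending the deadline to April 12, 2019.
The other events in the timeline have no effect on the limitation period under the stated rules.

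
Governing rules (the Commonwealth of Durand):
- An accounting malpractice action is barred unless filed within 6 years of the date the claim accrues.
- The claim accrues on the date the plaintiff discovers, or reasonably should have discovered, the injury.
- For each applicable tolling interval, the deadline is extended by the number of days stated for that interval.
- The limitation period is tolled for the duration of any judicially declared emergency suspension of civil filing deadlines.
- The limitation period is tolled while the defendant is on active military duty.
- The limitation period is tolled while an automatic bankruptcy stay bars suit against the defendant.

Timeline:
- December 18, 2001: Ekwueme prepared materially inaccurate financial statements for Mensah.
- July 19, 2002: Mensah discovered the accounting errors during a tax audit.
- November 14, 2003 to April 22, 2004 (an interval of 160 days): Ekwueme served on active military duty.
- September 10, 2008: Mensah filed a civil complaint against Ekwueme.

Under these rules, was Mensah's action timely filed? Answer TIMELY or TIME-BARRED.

TIMELY

Under the discovery rule, the claim accrued on July 19, 2002, when Mensah discovered the injury — not on the December 18, 2001 date of the underlying act.
Adding the 6 years base period to July 19, 2002 gives a deadline of July 19, 2008, before any tolling.
Because the defendant's active military service ran from November 14, 2003 to April 22, 2004, the deadline is extended by 160 days to December 26, 2008.
Mensah filed on September 10, 2008, before the December 26, 2008 deadline, so the action is timely.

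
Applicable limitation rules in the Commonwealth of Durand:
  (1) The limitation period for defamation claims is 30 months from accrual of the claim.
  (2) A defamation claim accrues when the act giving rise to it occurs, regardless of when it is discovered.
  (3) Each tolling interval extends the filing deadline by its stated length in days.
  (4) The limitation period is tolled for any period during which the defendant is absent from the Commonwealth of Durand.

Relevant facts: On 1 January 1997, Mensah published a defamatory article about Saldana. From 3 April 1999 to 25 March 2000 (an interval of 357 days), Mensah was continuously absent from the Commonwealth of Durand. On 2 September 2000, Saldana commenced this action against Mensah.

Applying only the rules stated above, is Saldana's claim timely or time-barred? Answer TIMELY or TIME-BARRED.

TIME-BARRED

The limitation period began to run on 1 January 1997.
Adding the 30 months base period to 1 January 1997 gives a deadline of 1 July 1999, before any tolling.
Because the defendant's absence from the jurisdiction ran from 3 April 1999 to 25 March 2000, the deadline is extended by 357 days to 22 June 2000.
Filing on 2 September 2000 missed the 22 June 2000 deadline — the action is time-barred.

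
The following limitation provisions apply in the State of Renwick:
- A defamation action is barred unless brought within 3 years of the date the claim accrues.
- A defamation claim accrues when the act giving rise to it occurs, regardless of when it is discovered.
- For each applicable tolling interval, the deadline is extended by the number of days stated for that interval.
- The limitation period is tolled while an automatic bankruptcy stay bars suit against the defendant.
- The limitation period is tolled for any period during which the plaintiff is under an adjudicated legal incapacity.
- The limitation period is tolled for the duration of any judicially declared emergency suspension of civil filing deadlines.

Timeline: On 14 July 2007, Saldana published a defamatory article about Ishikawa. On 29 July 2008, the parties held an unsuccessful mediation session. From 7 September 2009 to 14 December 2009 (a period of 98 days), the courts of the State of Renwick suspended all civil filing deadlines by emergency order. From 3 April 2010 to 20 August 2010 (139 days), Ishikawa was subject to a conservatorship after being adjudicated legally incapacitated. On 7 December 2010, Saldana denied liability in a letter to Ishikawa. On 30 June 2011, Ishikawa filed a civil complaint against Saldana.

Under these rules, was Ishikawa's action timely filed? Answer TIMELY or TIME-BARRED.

The claim accrued on 14 July 2007, when the wrongful act occurred.
The untolled deadline — 3 years after 14 July 2007 — is 14 July 2010.
Because the emergency suspension of filing deadlines ran from 7 September 2009 to 14 December 2009, the deadline is extended by 98 days to 20 October 2010.
Because the plaintiff's legal incapacity ran from 3 April 2010 to 20 August 2010, the deadline is extended by 139 days to 8 March 2011.
None of the other events listed affects the running of the period under the stated rules.
Ishikawa filed on 30 June 2011, after the 8 March 2011 deadline, so the action is time-barred.

TIME-BARRED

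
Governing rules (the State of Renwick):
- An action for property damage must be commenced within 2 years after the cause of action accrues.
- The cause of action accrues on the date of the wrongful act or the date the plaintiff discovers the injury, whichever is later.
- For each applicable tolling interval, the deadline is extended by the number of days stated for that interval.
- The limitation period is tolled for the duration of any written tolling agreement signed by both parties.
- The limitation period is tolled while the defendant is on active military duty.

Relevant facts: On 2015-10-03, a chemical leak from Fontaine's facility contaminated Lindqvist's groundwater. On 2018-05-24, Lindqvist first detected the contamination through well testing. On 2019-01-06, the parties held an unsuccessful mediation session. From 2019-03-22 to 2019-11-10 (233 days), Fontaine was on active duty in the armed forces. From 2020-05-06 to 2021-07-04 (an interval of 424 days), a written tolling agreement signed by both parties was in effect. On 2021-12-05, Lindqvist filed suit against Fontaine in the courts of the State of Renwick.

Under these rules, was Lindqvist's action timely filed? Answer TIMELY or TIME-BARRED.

Because discovery on 2018-05-24 post-dates the 2015-10-03 act, accrual under the later-of rule falls on 2018-05-24.
Adding the 2 years base period to 2018-05-24 gives a deadline of 2020-05-24, before any tolling.
Because the defendant's active military service ran from 2019-03-22 to 2019-11-10, the deadline is extended by 233 days to 2021-01-12.
The period was tolled for 424 days by the written tolling agreement (2020-05-06 to 2021-07-04), pushing the deadline to 2022-03-12.
None of the other events listed affects the running of the period under the stated rules.
Filing on 2021-12-05 beat the 2022-03-12 deadline — the action is timely.

TIMELY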